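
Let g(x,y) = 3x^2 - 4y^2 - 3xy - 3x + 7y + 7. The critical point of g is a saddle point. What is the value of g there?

149/19

∂g/∂x = 6x - 3y - 3 = 0 and ∂g/∂y = -3x - 8y + 7 = 0, so (x, y) = (15/19, 11/19).
The Hessian has g_{xx} = 6, g_{yy} = -8, g_{xy} = -3, giving D = -57 < 0, so the point is a saddle point.
g(15/19, 11/19) = 149/19.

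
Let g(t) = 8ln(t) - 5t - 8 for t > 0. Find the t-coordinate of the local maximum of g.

8/5

g'(t) = 8/t − 5 = 0 gives t = 8/5.
g''(t) = -8/t², which is negative for t > 0, so this is a local maximum.
g(8/5) = 8·ln(8/5) - 8 - 8 ≈ -12.2400.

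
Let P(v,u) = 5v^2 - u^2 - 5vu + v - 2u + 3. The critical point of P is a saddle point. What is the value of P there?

∂P/∂v = 10v - 5u + 1 = 0 and ∂P/∂u = -5v - 2u - 2 = 0, so (v, u) = (-4/15, -1/3).
The Hessian has P_{vv} = 10, P_{uu} = -2, P_{vu} = -5, giving D = -45 < 0, so the point is a saddle point.
P(-4/15, -1/3) = 16/5.

16/5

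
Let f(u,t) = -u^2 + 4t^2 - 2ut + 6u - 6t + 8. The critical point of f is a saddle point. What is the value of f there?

∂f/∂u = -2u - 2t + 6 = 0 and ∂f/∂t = -2u + 8t - 6 = 0, so (u, t) = (9/5, 6/5).
The Hessian has f_{uu} = -2, f_{tt} = 8, f_{ut} = -2, giving D = -20 < 0, so the point is a saddle point.
f(9/5, 6/5) = 49/5.

49/5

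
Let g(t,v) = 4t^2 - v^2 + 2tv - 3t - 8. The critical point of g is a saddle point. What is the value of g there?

-169/20

∂g/∂t = 8t + 2v - 3 = 0 and ∂g/∂v = 2t - 2v = 0, so (t, v) = (3/10, 3/10).
The Hessian has g_{tt} = 8, g_{vv} = -2, g_{tv} = 2, giving D = -20 < 0, so the point is a saddle point.
g(3/10, 3/10) = -169/20.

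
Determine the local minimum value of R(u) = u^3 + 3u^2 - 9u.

R'(u) = 3u^2 + 6u - 9. Setting R'(u) = 0 gives u ∈ {-3, 1}.
R''(u) = 6u + 6. R''(-3) = -12 < 0 ⇒ local maximum; R''(1) = 12 > 0 ⇒ local minimum.
So the local minimum value is R(1) = -5.

-5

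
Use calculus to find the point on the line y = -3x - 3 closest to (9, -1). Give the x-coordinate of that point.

Minimize D(x)^2 = (x - 9)^2 + (-3x - 2)^2.
d/dx[D^2] = 2(x - 9) + 2·(-3)·(-3x - 2) = 0 ⇒ x = 3/10.
Then y = -39/10 and the distance is √(841/10) ≈ 9.1706.

3/10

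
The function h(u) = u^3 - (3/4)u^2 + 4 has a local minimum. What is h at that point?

h'(u) = 3u^2 - (3/2)u. Setting h'(u) = 0 gives u ∈ {0, 1/2}.
Since h''(u) = 6u - 3/2, we get h''(0) = -3/2 < 0 ⇒ local maximum; h''(1/2) = 3/2 > 0 ⇒ local minimum.
Thus h has its local minimum at u = 1/2, with value 63/16.

63/16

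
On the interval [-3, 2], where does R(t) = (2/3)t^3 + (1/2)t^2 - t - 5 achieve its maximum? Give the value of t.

2

Differentiating, R'(t) = 2t^2 + t - 1; which vanishes at t = -1 and t = 1/2.
Evaluating at the critical points and endpoints: R(-3) = -31/2,  R(-1) = -25/6,  R(1/2) = -127/24,  R(2) = 1/3.
So the maximum is R(2) = 1/3.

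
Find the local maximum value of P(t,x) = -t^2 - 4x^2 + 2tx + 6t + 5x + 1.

∂P/∂t = -2t + 2x + 6 = 0 and ∂P/∂x = 2t - 8x + 5 = 0, so (t, x) = (29/6, 11/6).
The Hessian has P_{tt} = -2, P_{xx} = -8, P_{tx} = 2, giving D = 12 > 0 with P_{tt} < 0, so the point is a local maximum.
P(29/6, 11/6) = 241/12.

241/12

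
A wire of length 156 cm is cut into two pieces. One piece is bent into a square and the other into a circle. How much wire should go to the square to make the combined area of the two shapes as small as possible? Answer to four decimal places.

87.3755

Let x be the length used for the square. Square side x/4; circle radius (156−x)/(2π).
A(x) = (x/4)² + π·((156−x)/(2π))² = x²/16 + (156−x)²/(4π) for 0 ≤ x ≤ 156. A'(x) = x/8 − (156−x)/(2π) = 0 gives x = 4·156/(π+4) ≈ 87.3755.
A'' = 1/8 + 1/(2π) > 0, so this gives the minimum combined area; x ≈ 87.3755 cm to the square.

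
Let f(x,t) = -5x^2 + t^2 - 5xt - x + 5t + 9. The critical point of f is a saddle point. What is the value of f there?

∂f/∂x = -10x - 5t - 1 = 0 and ∂f/∂t = -5x + 2t + 5 = 0, so (x, t) = (23/45, -11/9).
The Hessian has f_{xx} = -10, f_{tt} = 2, f_{xt} = -5, giving D = -45 < 0, so the point is a saddle point.
f(23/45, -11/9) = 256/45.

256/45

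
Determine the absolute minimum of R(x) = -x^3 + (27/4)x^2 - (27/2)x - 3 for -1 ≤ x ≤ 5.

Differentiating, R'(x) = -3x^2 + (27/2)x - 27/2; which vanishes at x = 3/2 and x = 3.
Candidates: R(-1) = 73/4; R(3/2) = -183/16; R(3) = -39/4; R(5) = -107/4.
The minimum over the interval is -107/4, attained at x = 5.

-107/4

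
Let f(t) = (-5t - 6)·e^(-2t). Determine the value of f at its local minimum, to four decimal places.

-10.1380

Differentiating with the product rule gives f'(t) = (10t + 7)·e^(-2t). Since e^(-2t) > 0, the only critical point is t = -7/10.
f''(-7/10) has the same sign as 10 > 0, so this is a local minimum.
f(-7/10) = (-5/2)·e^(7/5) ≈ -10.1380.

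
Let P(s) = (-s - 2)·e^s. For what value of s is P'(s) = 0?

-3

By the product rule, P'(s) = (-s - 3)·e^s. Since e^s > 0, the only critical point is s = -3.
P''(-3) has the same sign as -1 < 0, so this is a local maximum.
P(-3) = (1)·e^(-3) ≈ 0.0498.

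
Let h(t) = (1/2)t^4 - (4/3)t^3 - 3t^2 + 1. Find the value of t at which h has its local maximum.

0

h'(t) = 2t^3 - 4t^2 - 6t. Setting h'(t) = 0 gives t ∈ {-1, 0, 3}.
Second-derivative test with h''(t) = 6t^2 - 8t - 6: h''(-1) = 8 > 0 ⇒ local minimum; h''(0) = -6 < 0 ⇒ local maximum; h''(3) = 24 > 0 ⇒ local minimum.
So the local maximum value is h(0) = 1.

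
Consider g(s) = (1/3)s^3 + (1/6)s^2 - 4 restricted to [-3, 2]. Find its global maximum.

-2/3

Differentiating, g'(s) = s^2 + (1/3)s; which vanishes at s = -1/3 and s = 0.
Candidates: g(-3) = -23/2, g(-1/3) = -647/162, g(0) = -4, g(2) = -2/3.
The maximum over the interval is -2/3, attained at s = 2.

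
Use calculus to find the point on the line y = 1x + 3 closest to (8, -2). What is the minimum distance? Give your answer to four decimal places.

Minimize D(x)^2 = (x - 8)^2 + (x + 5)^2.
d/dx[D^2] = 2(x - 8) + 2·1·(x + 5) = 0 ⇒ x = 3/2.
Then y = 9/2 and the distance is √(169/2) ≈ 9.1924.

9.1924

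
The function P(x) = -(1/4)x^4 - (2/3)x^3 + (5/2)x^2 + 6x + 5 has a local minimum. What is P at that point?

23/12

P'(x) = -x^3 - 2x^2 + 5x + 6. Setting P'(x) = 0 gives x ∈ {-3, -1, 2}.
Second-derivative test with P''(x) = -3x^2 - 4x + 5: P''(-3) = -10 < 0 ⇒ local maximum; P''(-1) = 6 > 0 ⇒ local minimum; P''(2) = -15 < 0 ⇒ local maximum.
So the local minimum value is P(-1) = 23/12.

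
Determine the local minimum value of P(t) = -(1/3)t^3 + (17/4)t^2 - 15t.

P'(t) = -t^2 + (17/2)t - 15 = 0 at t = 5/2, 6.
P''(t) = -2t + 17/2. P''(5/2) = 7/2 > 0 ⇒ local minimum; P''(6) = -7/2 < 0 ⇒ local maximum.
The local minimum is P(5/2) = -775/48.

-775/48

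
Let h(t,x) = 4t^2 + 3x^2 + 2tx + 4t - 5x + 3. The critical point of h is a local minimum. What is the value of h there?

∂h/∂t = 8t + 2x + 4 = 0 and ∂h/∂x = 2t + 6x - 5 = 0, so (t, x) = (-17/22, 12/11).
The Hessian has h_{tt} = 8, h_{xx} = 6, h_{tx} = 2, giving D = 44 > 0 with h_{tt} > 0, so the point is a local minimum.
h(-17/22, 12/11) = -14/11.

-14/11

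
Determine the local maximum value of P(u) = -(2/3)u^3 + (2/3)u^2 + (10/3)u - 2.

188/81

P'(u) = -2u^2 + (4/3)u + 10/3. Setting P'(u) = 0 gives u ∈ {-1, 5/3}.
Since P''(u) = -4u + 4/3, we get P''(-1) = 16/3 > 0 ⇒ local minimum; P''(5/3) = -16/3 < 0 ⇒ local maximum.
The local maximum is P(5/3) = 188/81.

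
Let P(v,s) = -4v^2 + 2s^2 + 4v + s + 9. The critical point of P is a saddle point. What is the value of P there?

79/8

∂P/∂v = -8v + 4 = 0 and ∂P/∂s = 4s + 1 = 0, so (v, s) = (1/2, -1/4).
The Hessian has P_{vv} = -8, P_{ss} = 4, P_{vs} = 0, giving D = -32 < 0, so the point is a saddle point.
P(1/2, -1/4) = 79/8.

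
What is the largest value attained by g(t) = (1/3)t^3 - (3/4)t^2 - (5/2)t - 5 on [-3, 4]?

Differentiating, g'(t) = t^2 - (3/2)t - 5/2; which vanishes at t = -1 and t = 5/2.
Compare values at every candidate in [-3, 4]: g(-3) = -53/4; g(-1) = -43/12; g(5/2) = -515/48; g(4) = -17/3.
The maximum over the interval is -43/12, attained at t = -1.

-43/12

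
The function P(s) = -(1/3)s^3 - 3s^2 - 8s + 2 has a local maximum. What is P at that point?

Critical points: P'(s) = -s^2 - 6s - 8 vanishes at s = -4, -2.
Since P''(s) = -2s - 6, we get P''(-4) = 2 > 0 ⇒ local minimum; P''(-2) = -2 < 0 ⇒ local maximum.
Thus P has its local maximum at s = -2, with value 26/3.

26/3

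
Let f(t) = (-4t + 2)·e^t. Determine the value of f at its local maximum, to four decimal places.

f'(t) = (-4)·e^t + (-4t + 2)·1·e^t = (-4t - 2)·e^t. Since e^t > 0, the only critical point is t = -1/2.
f''(-1/2) has the same sign as -4 < 0, so this is a local maximum.
f(-1/2) = (4)·e^(-1/2) ≈ 2.4261.

2.4261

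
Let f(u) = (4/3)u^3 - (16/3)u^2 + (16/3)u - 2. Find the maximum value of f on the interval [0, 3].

Differentiating, f'(u) = 4u^2 - (32/3)u + 16/3; which vanishes at u = 2/3 and u = 2.
Candidates: f(0) = -2,  f(2/3) = -34/81,  f(2) = -2,  f(3) = 2.
So the maximum is f(3) = 2.

2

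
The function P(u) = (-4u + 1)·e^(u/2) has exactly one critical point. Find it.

Differentiating with the product rule gives P'(u) = (-2u - 7/2)·e^(u/2). Since e^(u/2) > 0, the only critical point is u = -7/4.
P''(-7/4) has the same sign as -2 < 0, so this is a local maximum.
P(-7/4) = (8)·e^(-7/8) ≈ 3.3349.

-7/4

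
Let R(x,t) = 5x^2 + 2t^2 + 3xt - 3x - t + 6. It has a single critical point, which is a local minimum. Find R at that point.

∂R/∂x = 10x + 3t - 3 = 0 and ∂R/∂t = 3x + 4t - 1 = 0, so (x, t) = (9/31, 1/31).
The Hessian has R_{xx} = 10, R_{tt} = 4, R_{xt} = 3, giving D = 31 > 0 with R_{xx} > 0, so the point is a local minimum.
R(9/31, 1/31) = 172/31.

172/31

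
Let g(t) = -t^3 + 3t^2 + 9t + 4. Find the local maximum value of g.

Critical points: g'(t) = -3t^2 + 6t + 9 vanishes at t = -1, 3.
Second-derivative test with g''(t) = -6t + 6: g''(-1) = 12 > 0 ⇒ local minimum; g''(3) = -12 < 0 ⇒ local maximum.
The local maximum is g(3) = 31.

31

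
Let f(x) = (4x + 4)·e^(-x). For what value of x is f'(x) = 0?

0

By the product rule, f'(x) = (-4x)·e^(-x). Since e^(-x) > 0, the only critical point is x = 0.
f''(0) has the same sign as -4 < 0, so this is a local maximum.
f(0) = (4)·e^(0) ≈ 4.0000.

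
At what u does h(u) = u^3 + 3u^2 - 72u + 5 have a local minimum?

4

h'(u) = 3u^2 + 6u - 72. Setting h'(u) = 0 gives u ∈ {-6, 4}.
Since h''(u) = 6u + 6, we get h''(-6) = -30 < 0 ⇒ local maximum; h''(4) = 30 > 0 ⇒ local minimum.
So the local minimum value is h(4) = -171.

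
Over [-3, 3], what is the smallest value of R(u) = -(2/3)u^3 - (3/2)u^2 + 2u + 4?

R'(u) = -2u^2 - 3u + 2, which vanishes at u = -2 and u = 1/2.
Candidates: R(-3) = 5/2,  R(-2) = -2/3,  R(1/2) = 109/24,  R(3) = -43/2.
So the minimum is R(3) = -43/2.

-43/2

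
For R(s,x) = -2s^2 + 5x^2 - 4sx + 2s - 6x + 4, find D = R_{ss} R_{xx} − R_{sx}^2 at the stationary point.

-56

∂R/∂s = -4s - 4x + 2 = 0 and ∂R/∂x = -4s + 10x - 6 = 0, so (s, x) = (-1/14, 4/7).
The Hessian has R_{ss} = -4, R_{xx} = 10, R_{sx} = -4, giving D = -56 < 0, so the point is a saddle point.
D = (-4)·(10) − (-4)^2 = -56.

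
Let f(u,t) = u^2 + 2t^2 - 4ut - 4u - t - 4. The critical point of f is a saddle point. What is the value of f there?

17/8

∂f/∂u = 2u - 4t - 4 = 0 and ∂f/∂t = -4u + 4t - 1 = 0, so (u, t) = (-5/2, -9/4).
The Hessian has f_{uu} = 2, f_{tt} = 4, f_{ut} = -4, giving D = -8 < 0, so the point is a saddle point.
f(-5/2, -9/4) = 17/8.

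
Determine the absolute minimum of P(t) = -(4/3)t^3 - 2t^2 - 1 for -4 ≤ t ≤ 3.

-55

Differentiating, P'(t) = -4t^2 - 4t; which vanishes at t = -1 and t = 0.
Candidates: P(-4) = 157/3; P(-1) = -5/3; P(0) = -1; P(3) = -55.
The minimum over the interval is -55, attained at t = 3.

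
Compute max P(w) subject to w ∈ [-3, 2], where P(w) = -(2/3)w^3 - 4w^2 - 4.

Differentiating, P'(w) = -2w^2 - 8w; whose only zero in [-3, 2] is w = 0.
Evaluating at the critical points and endpoints: P(-3) = -22; P(0) = -4; P(2) = -76/3.
The maximum over the interval is -4, attained at w = 0.

-4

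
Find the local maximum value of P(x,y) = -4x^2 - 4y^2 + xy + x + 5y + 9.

676/63

∂P/∂x = -8x + y + 1 = 0 and ∂P/∂y = x - 8y + 5 = 0, so (x, y) = (13/63, 41/63).
The Hessian has P_{xx} = -8, P_{yy} = -8, P_{xy} = 1, giving D = 63 > 0 with P_{xx} < 0, so the point is a local maximum.
P(13/63, 41/63) = 676/63.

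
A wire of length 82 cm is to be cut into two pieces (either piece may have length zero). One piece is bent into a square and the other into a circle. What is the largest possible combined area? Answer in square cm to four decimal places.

535.0789

Let x be the length used for the square. Square side x/4; circle radius (82−x)/(2π).
A(x) = (x/4)² + π·((82−x)/(2π))² = x²/16 + (82−x)²/(4π) for 0 ≤ x ≤ 82. A'(x) = x/8 − (82−x)/(2π) = 0 gives x = 4·82/(π+4) ≈ 45.9281.
A'' > 0, so the interior critical point is a minimum; the maximum is at an endpoint. A(0) = 535.0789 and A(82) = 420.2500, so the largest area is 535.0789.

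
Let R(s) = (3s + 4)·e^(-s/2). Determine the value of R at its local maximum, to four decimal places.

4.2992

Differentiating with the product rule gives R'(s) = (-(3/2)s + 1)·e^(-s/2). Since e^(-s/2) > 0, the only critical point is s = 2/3.
R''(2/3) has the same sign as -3/2 < 0, so this is a local maximum.
R(2/3) = (6)·e^(-1/3) ≈ 4.2992.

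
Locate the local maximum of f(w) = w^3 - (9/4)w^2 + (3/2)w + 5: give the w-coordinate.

1/2

f'(w) = 3w^2 - (9/2)w + 3/2 = 0 at w = 1/2, 1.
f''(w) = 6w - 9/2. f''(1/2) = -3/2 < 0 ⇒ local maximum; f''(1) = 3/2 > 0 ⇒ local minimum.
The local maximum is f(1/2) = 85/16.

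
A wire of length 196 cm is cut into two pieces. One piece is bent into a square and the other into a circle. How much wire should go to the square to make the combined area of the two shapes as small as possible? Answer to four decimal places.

109.7794

Let x be the length used for the square. Square side x/4; circle radius (196−x)/(2π).
A(x) = (x/4)² + π·((196−x)/(2π))² = x²/16 + (196−x)²/(4π) for 0 ≤ x ≤ 196. A'(x) = x/8 − (196−x)/(2π) = 0 gives x = 4·196/(π+4) ≈ 109.7794.
A'' = 1/8 + 1/(2π) > 0, so this gives the minimum combined area; x ≈ 109.7794 cm to the square.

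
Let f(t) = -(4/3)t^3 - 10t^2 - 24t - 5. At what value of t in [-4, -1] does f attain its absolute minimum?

-1

f'(t) = -4t^2 - 20t - 24, which vanishes at t = -3 and t = -2.
Evaluating at the critical points and endpoints: f(-4) = 49/3; f(-3) = 13; f(-2) = 41/3; f(-1) = 31/3.
So the minimum is f(-1) = 31/3.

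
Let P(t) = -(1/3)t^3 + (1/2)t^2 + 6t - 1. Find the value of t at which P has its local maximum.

Critical points: P'(t) = -t^2 + t + 6 vanishes at t = -2, 3.
P''(t) = -2t + 1. P''(-2) = 5 > 0 ⇒ local minimum; P''(3) = -5 < 0 ⇒ local maximum.
Thus P has its local maximum at t = 3, with value 25/2.

3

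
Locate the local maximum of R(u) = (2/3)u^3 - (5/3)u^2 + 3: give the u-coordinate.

Critical points: R'(u) = 2u^2 - (10/3)u vanishes at u = 0, 5/3.
R''(u) = 4u - 10/3. R''(0) = -10/3 < 0 ⇒ local maximum; R''(5/3) = 10/3 > 0 ⇒ local minimum.
The local maximum is R(0) = 3.

0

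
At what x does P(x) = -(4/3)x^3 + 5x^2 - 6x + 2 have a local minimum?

1

P'(x) = -4x^2 + 10x - 6. Setting P'(x) = 0 gives x ∈ {1, 3/2}.
Since P''(x) = -8x + 10, we get P''(1) = 2 > 0 ⇒ local minimum; P''(3/2) = -2 < 0 ⇒ local maximum.
Thus P has its local minimum at x = 1, with value -1/3.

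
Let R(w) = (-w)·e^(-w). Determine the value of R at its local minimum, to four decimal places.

-0.3679

By the product rule, R'(w) = (w - 1)·e^(-w). Since e^(-w) > 0, the only critical point is w = 1.
R''(1) has the same sign as 1 > 0, so this is a local minimum.
R(1) = (-1)·e^(-1) ≈ -0.3679.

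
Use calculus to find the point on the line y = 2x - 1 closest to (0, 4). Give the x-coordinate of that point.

2

Minimize D(x)^2 = (x + 0)^2 + (2x - 5)^2.
d/dx[D^2] = 2(x + 0) + 2·2·(2x - 5) = 0 ⇒ x = 2.
Then y = 3 and the distance is √(5) ≈ 2.2361.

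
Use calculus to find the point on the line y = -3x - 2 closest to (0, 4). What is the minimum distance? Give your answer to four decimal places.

1.8974

Minimize D(x)^2 = (x + 0)^2 + (-3x - 6)^2.
d/dx[D^2] = 2(x + 0) + 2·(-3)·(-3x - 6) = 0 ⇒ x = -9/5.
Then y = 17/5 and the distance is √(18/5) ≈ 1.8974.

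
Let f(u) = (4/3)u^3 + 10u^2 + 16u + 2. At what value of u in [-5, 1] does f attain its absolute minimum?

-1

The derivative is 4u^2 + 20u + 16, which vanishes at u = -4 and u = -1.
Evaluating at the critical points and endpoints: f(-5) = 16/3, f(-4) = 38/3, f(-1) = -16/3, f(1) = 88/3.
The minimum over the interval is -16/3, attained at u = -1.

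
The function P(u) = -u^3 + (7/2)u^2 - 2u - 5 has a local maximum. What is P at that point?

-3

Critical points: P'(u) = -3u^2 + 7u - 2 vanishes at u = 1/3, 2.
Since P''(u) = -6u + 7, we get P''(1/3) = 5 > 0 ⇒ local minimum; P''(2) = -5 < 0 ⇒ local maximum.
Thus P has its local maximum at u = 2, with value -3.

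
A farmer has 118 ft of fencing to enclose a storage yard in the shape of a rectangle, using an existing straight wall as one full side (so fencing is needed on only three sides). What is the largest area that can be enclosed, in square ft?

3481/2

Let the sides perpendicular to the wall have length x and the parallel side y, so 2x + y = 118 and the area is A = xy = x(118 − 2x).
A'(x) = 118 − 4x = 0 gives x = 59/2, and A''(x) = −4 < 0 confirms a maximum.
Then y = 118 − 2·59/2 = 59 and A = 3481/2.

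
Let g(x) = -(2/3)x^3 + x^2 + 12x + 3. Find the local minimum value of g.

-35/3

Critical points: g'(x) = -2x^2 + 2x + 12 vanishes at x = -2, 3.
Second-derivative test with g''(x) = -4x + 2: g''(-2) = 10 > 0 ⇒ local minimum; g''(3) = -10 < 0 ⇒ local maximum.
Thus g has its local minimum at x = -2, with value -35/3.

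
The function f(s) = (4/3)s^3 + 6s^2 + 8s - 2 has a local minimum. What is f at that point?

-16/3

Critical points: f'(s) = 4s^2 + 12s + 8 vanishes at s = -2, -1.
Second-derivative test with f''(s) = 8s + 12: f''(-2) = -4 < 0 ⇒ local maximum; f''(-1) = 4 > 0 ⇒ local minimum.
So the local minimum value is f(-1) = -16/3.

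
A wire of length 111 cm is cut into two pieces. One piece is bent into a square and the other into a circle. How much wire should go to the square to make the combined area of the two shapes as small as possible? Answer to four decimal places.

62.1710

Let x be the length used for the square. Square side x/4; circle radius (111−x)/(2π).
A(x) = (x/4)² + π·((111−x)/(2π))² = x²/16 + (111−x)²/(4π) for 0 ≤ x ≤ 111. A'(x) = x/8 − (111−x)/(2π) = 0 gives x = 4·111/(π+4) ≈ 62.1710.
A'' = 1/8 + 1/(2π) > 0, so this gives the minimum combined area; x ≈ 62.1710 cm to the square.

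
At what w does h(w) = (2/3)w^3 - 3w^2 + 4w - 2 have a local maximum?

Critical points: h'(w) = 2w^2 - 6w + 4 vanishes at w = 1, 2.
Second-derivative test with h''(w) = 4w - 6: h''(1) = -2 < 0 ⇒ local maximum; h''(2) = 2 > 0 ⇒ local minimum.
The local maximum is h(1) = -1/3.

1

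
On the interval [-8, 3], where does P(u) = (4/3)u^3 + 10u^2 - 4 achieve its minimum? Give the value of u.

-8

Differentiating, P'(u) = 4u^2 + 20u; which vanishes at u = -5 and u = 0.
Evaluating at the critical points and endpoints: P(-8) = -140/3, P(-5) = 238/3, P(0) = -4, P(3) = 122.
Hence the absolute minimum is -140/3 at u = -8.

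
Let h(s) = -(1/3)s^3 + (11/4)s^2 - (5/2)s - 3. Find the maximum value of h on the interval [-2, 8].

47/3

h'(s) = -s^2 + (11/2)s - 5/2, which vanishes at s = 1/2 and s = 5.
Compare values at every candidate in [-2, 8]: h(-2) = 47/3; h(1/2) = -173/48; h(5) = 139/12; h(8) = -53/3.
The maximum over the interval is 47/3, attained at s = -2.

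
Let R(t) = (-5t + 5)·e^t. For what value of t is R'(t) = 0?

Differentiating with the product rule gives R'(t) = (-5t)·e^t. Since e^t > 0, the only critical point is t = 0.
R''(0) has the same sign as -5 < 0, so this is a local maximum.
R(0) = (5)·e^(0) ≈ 5.0000.

0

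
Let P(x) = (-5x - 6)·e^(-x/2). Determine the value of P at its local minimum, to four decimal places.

P'(x) = (-5)·e^(-x/2) + (-5x - 6)·(-1/2)·e^(-x/2) = ((5/2)x - 2)·e^(-x/2). Since e^(-x/2) > 0, the only critical point is x = 4/5.
P''(4/5) has the same sign as 5/2 > 0, so this is a local minimum.
P(4/5) = (-10)·e^(-2/5) ≈ -6.7032.

-6.7032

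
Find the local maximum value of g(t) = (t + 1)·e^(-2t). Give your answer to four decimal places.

1.3591

g'(t) = 1·e^(-2t) + (t + 1)·(-2)·e^(-2t) = (-2t - 1)·e^(-2t). Since e^(-2t) > 0, the only critical point is t = -1/2.
g''(-1/2) has the same sign as -2 < 0, so this is a local maximum.
g(-1/2) = (1/2)·e^(1) ≈ 1.3591.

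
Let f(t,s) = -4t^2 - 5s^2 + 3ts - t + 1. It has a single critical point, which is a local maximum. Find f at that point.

76/71

∂f/∂t = -8t + 3s - 1 = 0 and ∂f/∂s = 3t - 10s = 0, so (t, s) = (-10/71, -3/71).
The Hessian has f_{tt} = -8, f_{ss} = -10, f_{ts} = 3, giving D = 71 > 0 with f_{tt} < 0, so the point is a local maximum.
f(-10/71, -3/71) = 76/71.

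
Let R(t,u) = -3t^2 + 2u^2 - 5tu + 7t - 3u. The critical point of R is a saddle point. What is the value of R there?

-34/49

∂R/∂t = -6t - 5u + 7 = 0 and ∂R/∂u = -5t + 4u - 3 = 0, so (t, u) = (13/49, 53/49).
The Hessian has R_{tt} = -6, R_{uu} = 4, R_{tu} = -5, giving D = -49 < 0, so the point is a saddle point.
R(13/49, 53/49) = -34/49.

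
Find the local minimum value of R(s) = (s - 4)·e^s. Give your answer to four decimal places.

-20.0855

Differentiating with the product rule gives R'(s) = (s - 3)·e^s. Since e^s > 0, the only critical point is s = 3.
R''(3) has the same sign as 1 > 0, so this is a local minimum.
R(3) = (-1)·e^(3) ≈ -20.0855.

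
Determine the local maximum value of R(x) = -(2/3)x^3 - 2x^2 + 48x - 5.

Critical points: R'(x) = -2x^2 - 4x + 48 vanishes at x = -6, 4.
Since R''(x) = -4x - 4, we get R''(-6) = 20 > 0 ⇒ local minimum; R''(4) = -20 < 0 ⇒ local maximum.
So the local maximum value is R(4) = 337/3.

337/3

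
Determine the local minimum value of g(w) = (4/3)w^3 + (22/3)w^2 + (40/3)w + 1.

Critical points: g'(w) = 4w^2 + (44/3)w + 40/3 vanishes at w = -2, -5/3.
Second-derivative test with g''(w) = 8w + 44/3: g''(-2) = -4/3 < 0 ⇒ local maximum; g''(-5/3) = 4/3 > 0 ⇒ local minimum.
The local minimum is g(-5/3) = -569/81.

-569/81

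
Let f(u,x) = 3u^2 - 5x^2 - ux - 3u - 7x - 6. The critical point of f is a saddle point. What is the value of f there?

-243/61

∂f/∂u = 6u - x - 3 = 0 and ∂f/∂x = -u - 10x - 7 = 0, so (u, x) = (23/61, -45/61).
The Hessian has f_{uu} = 6, f_{xx} = -10, f_{ux} = -1, giving D = -61 < 0, so the point is a saddle point.
f(23/61, -45/61) = -243/61.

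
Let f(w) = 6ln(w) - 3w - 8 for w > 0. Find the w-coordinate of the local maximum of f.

f'(w) = 6/w − 3 = 0 gives w = 2.
f''(w) = -6/w², which is negative for w > 0, so this is a local maximum.
f(2) = 6·ln(2) - 6 - 8 ≈ -9.8411.

2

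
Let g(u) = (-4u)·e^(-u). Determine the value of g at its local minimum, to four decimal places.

-1.4715

g'(u) = (-4)·e^(-u) + (-4u)·(-1)·e^(-u) = (4u - 4)·e^(-u). Since e^(-u) > 0, the only critical point is u = 1.
g''(1) has the same sign as 4 > 0, so this is a local minimum.
g(1) = (-4)·e^(-1) ≈ -1.4715.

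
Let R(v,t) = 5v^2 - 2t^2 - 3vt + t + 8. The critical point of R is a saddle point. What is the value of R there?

∂R/∂v = 10v - 3t = 0 and ∂R/∂t = -3v - 4t + 1 = 0, so (v, t) = (3/49, 10/49).
The Hessian has R_{vv} = 10, R_{tt} = -4, R_{vt} = -3, giving D = -49 < 0, so the point is a saddle point.
R(3/49, 10/49) = 397/49.

397/49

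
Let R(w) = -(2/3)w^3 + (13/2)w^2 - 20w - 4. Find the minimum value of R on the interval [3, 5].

-149/6

R'(w) = -2w^2 + 13w - 20, whose only zero in [3, 5] is w = 4.
Compare values at every candidate in [3, 5]: R(3) = -47/2, R(4) = -68/3, R(5) = -149/6.
The minimum over the interval is -149/6, attained at w = 5.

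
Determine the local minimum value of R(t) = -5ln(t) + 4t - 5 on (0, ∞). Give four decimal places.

R'(t) = -5/t + 4 = 0 gives t = 5/4.
R''(t) = 5/t², which is positive for t > 0, so this is a local minimum.
R(5/4) = -5·ln(5/4) + 5 - 5 ≈ -1.1157.

-1.1157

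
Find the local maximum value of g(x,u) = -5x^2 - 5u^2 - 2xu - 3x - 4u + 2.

293/96

∂g/∂x = -10x - 2u - 3 = 0 and ∂g/∂u = -2x - 10u - 4 = 0, so (x, u) = (-11/48, -17/48).
The Hessian has g_{xx} = -10, g_{uu} = -10, g_{xu} = -2, giving D = 96 > 0 with g_{xx} < 0, so the point is a local maximum.
g(-11/48, -17/48) = 293/96.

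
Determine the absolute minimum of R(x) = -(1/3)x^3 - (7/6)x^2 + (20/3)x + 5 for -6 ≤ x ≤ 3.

-19

R'(x) = -x^2 - (7/3)x + 20/3, which vanishes at x = -4 and x = 5/3.
Evaluating at the critical points and endpoints: R(-6) = -5; R(-4) = -19; R(5/3) = 1835/162; R(3) = 11/2.
So the minimum is R(-4) = -19.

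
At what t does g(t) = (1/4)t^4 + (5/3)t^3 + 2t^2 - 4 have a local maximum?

-1

g'(t) = t^3 + 5t^2 + 4t = 0 at t = -4, -1, 0.
Since g''(t) = 3t^2 + 10t + 4, we get g''(-4) = 12 > 0 ⇒ local minimum; g''(-1) = -3 < 0 ⇒ local maximum; g''(0) = 4 > 0 ⇒ local minimum.
The local maximum is g(-1) = -41/12.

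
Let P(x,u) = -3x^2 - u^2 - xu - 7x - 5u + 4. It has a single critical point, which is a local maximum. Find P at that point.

∂P/∂x = -6x - u - 7 = 0 and ∂P/∂u = -x - 2u - 5 = 0, so (x, u) = (-9/11, -23/11).
The Hessian has P_{xx} = -6, P_{uu} = -2, P_{xu} = -1, giving D = 11 > 0 with P_{xx} < 0, so the point is a local maximum.
P(-9/11, -23/11) = 133/11.

133/11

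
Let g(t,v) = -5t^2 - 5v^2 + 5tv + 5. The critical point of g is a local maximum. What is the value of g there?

5

∂g/∂t = -10t + 5v = 0 and ∂g/∂v = 5t - 10v = 0, so (t, v) = (0, 0).
The Hessian has g_{tt} = -10, g_{vv} = -10, g_{tv} = 5, giving D = 75 > 0 with g_{tt} < 0, so the point is a local maximum.
g(0, 0) = 5.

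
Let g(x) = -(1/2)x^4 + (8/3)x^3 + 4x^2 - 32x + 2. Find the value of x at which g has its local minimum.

g'(x) = -2x^3 + 8x^2 + 8x - 32. Setting g'(x) = 0 gives x ∈ {-2, 2, 4}.
g''(x) = -6x^2 + 16x + 8. g''(-2) = -48 < 0 ⇒ local maximum; g''(2) = 16 > 0 ⇒ local minimum; g''(4) = -24 < 0 ⇒ local maximum.
The local minimum is g(2) = -98/3.

2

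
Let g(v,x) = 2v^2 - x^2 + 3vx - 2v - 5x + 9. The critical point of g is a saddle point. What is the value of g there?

∂g/∂v = 4v + 3x - 2 = 0 and ∂g/∂x = 3v - 2x - 5 = 0, so (v, x) = (19/17, -14/17).
The Hessian has g_{vv} = 4, g_{xx} = -2, g_{vx} = 3, giving D = -17 < 0, so the point is a saddle point.
g(19/17, -14/17) = 169/17.

169/17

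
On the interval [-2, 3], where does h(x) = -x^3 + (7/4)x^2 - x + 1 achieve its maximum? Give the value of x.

h'(x) = -3x^2 + (7/2)x - 1, which vanishes at x = 1/2 and x = 2/3.
Candidates: h(-2) = 18,  h(1/2) = 13/16,  h(2/3) = 22/27,  h(3) = -53/4.
Hence the absolute maximum is 18 at x = -2.

-2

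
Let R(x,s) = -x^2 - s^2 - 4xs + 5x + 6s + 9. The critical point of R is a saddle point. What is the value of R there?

167/12

∂R/∂x = -2x - 4s + 5 = 0 and ∂R/∂s = -4x - 2s + 6 = 0, so (x, s) = (7/6, 2/3).
The Hessian has R_{xx} = -2, R_{ss} = -2, R_{xs} = -4, giving D = -12 < 0, so the point is a saddle point.
R(7/6, 2/3) = 167/12.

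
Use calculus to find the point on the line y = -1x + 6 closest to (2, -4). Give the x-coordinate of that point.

Minimize D(x)^2 = (x - 2)^2 + (-x + 10)^2.
d/dx[D^2] = 2(x - 2) + 2·(-1)·(-x + 10) = 0 ⇒ x = 6.
Then y = 0 and the distance is √(32) ≈ 5.6569.

6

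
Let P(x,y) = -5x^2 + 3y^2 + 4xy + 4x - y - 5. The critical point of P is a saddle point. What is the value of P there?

-321/76

∂P/∂x = -10x + 4y + 4 = 0 and ∂P/∂y = 4x + 6y - 1 = 0, so (x, y) = (7/19, -3/38).
The Hessian has P_{xx} = -10, P_{yy} = 6, P_{xy} = 4, giving D = -76 < 0, so the point is a saddle point.
P(7/19, -3/38) = -321/76.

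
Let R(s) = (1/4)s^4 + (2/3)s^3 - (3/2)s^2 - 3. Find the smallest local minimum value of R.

R'(s) = s^3 + 2s^2 - 3s = 0 at s = -3, 0, 1.
R''(s) = 3s^2 + 4s - 3. R''(-3) = 12 > 0 ⇒ local minimum; R''(0) = -3 < 0 ⇒ local maximum; R''(1) = 4 > 0 ⇒ local minimum.
Thus R has its smallest local minimum at s = -3, with value -57/4.

-57/4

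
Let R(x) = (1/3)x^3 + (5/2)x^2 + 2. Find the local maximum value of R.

137/6

R'(x) = x^2 + 5x = 0 at x = -5, 0.
R''(x) = 2x + 5. R''(-5) = -5 < 0 ⇒ local maximum; R''(0) = 5 > 0 ⇒ local minimum.
The local maximum is R(-5) = 137/6.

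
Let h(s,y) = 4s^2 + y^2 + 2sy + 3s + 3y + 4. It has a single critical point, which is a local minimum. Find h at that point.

7/4

∂h/∂s = 8s + 2y + 3 = 0 and ∂h/∂y = 2s + 2y + 3 = 0, so (s, y) = (0, -3/2).
The Hessian has h_{ss} = 8, h_{yy} = 2, h_{sy} = 2, giving D = 12 > 0 with h_{ss} > 0, so the point is a local minimum.
h(0, -3/2) = 7/4.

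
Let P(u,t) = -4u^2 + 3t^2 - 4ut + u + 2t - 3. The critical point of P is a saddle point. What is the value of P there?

∂P/∂u = -8u - 4t + 1 = 0 and ∂P/∂t = -4u + 6t + 2 = 0, so (u, t) = (7/32, -3/16).
The Hessian has P_{uu} = -8, P_{tt} = 6, P_{ut} = -4, giving D = -64 < 0, so the point is a saddle point.
P(7/32, -3/16) = -197/64.

-197/64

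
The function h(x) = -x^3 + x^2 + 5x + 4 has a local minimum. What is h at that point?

1

Critical points: h'(x) = -3x^2 + 2x + 5 vanishes at x = -1, 5/3.
Since h''(x) = -6x + 2, we get h''(-1) = 8 > 0 ⇒ local minimum; h''(5/3) = -8 < 0 ⇒ local maximum.
So the local minimum value is h(-1) = 1.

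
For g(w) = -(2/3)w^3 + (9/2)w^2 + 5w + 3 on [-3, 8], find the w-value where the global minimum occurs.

The derivative is -2w^2 + 9w + 5, which vanishes at w = -1/2 and w = 5.
Evaluating at the critical points and endpoints: g(-3) = 93/2,  g(-1/2) = 41/24,  g(5) = 343/6,  g(8) = -31/3.
The minimum over the interval is -31/3, attained at w = 8.

8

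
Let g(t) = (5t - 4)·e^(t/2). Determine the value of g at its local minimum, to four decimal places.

-5.4881

By the product rule, g'(t) = ((5/2)t + 3)·e^(t/2). Since e^(t/2) > 0, the only critical point is t = -6/5.
g''(-6/5) has the same sign as 5/2 > 0, so this is a local minimum.
g(-6/5) = (-10)·e^(-3/5) ≈ -5.4881.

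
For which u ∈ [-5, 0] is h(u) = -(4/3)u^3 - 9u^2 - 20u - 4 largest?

-5

h'(u) = -4u^2 - 18u - 20, which vanishes at u = -5/2 and u = -2.
Evaluating at the critical points and endpoints: h(-5) = 113/3,  h(-5/2) = 127/12,  h(-2) = 32/3,  h(0) = -4.
Hence the absolute maximum is 113/3 at u = -5.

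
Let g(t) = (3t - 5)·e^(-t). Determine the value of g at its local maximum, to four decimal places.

Differentiating with the product rule gives g'(t) = (-3t + 8)·e^(-t). Since e^(-t) > 0, the only critical point is t = 8/3.
g''(8/3) has the same sign as -3 < 0, so this is a local maximum.
g(8/3) = (3)·e^(-8/3) ≈ 0.2085.

0.2085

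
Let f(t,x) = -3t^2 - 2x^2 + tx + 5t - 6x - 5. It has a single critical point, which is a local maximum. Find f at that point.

∂f/∂t = -6t + x + 5 = 0 and ∂f/∂x = t - 4x - 6 = 0, so (t, x) = (14/23, -31/23).
The Hessian has f_{tt} = -6, f_{xx} = -4, f_{tx} = 1, giving D = 23 > 0 with f_{tt} < 0, so the point is a local maximum.
f(14/23, -31/23) = 13/23.

13/23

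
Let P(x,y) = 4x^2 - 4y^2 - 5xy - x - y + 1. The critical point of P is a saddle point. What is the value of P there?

94/89

∂P/∂x = 8x - 5y - 1 = 0 and ∂P/∂y = -5x - 8y - 1 = 0, so (x, y) = (3/89, -13/89).
The Hessian has P_{xx} = 8, P_{yy} = -8, P_{xy} = -5, giving D = -89 < 0, so the point is a saddle point.
P(3/89, -13/89) = 94/89.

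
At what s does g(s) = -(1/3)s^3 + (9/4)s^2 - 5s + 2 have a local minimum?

Critical points: g'(s) = -s^2 + (9/2)s - 5 vanishes at s = 2, 5/2.
Second-derivative test with g''(s) = -2s + 9/2: g''(2) = 1/2 > 0 ⇒ local minimum; g''(5/2) = -1/2 < 0 ⇒ local maximum.
The local minimum is g(2) = -5/3.

2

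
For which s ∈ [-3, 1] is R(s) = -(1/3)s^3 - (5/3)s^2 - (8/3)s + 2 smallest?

The derivative is -s^2 - (10/3)s - 8/3, which vanishes at s = -2 and s = -4/3.
Evaluating at the critical points and endpoints: R(-3) = 4; R(-2) = 10/3; R(-4/3) = 274/81; R(1) = -8/3.
So the minimum is R(1) = -8/3.

1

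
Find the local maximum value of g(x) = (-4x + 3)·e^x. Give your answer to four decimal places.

Differentiating with the product rule gives g'(x) = (-4x - 1)·e^x. Since e^x > 0, the only critical point is x = -1/4.
g''(-1/4) has the same sign as -4 < 0, so this is a local maximum.
g(-1/4) = (4)·e^(-1/4) ≈ 3.1152.

3.1152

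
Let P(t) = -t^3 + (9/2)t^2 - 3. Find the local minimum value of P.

P'(t) = -3t^2 + 9t = 0 at t = 0, 3.
Since P''(t) = -6t + 9, we get P''(0) = 9 > 0 ⇒ local minimum; P''(3) = -9 < 0 ⇒ local maximum.
The local minimum is P(0) = -3.

-3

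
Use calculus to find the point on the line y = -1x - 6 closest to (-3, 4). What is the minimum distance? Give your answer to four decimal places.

4.9497

Minimize D(x)^2 = (x + 3)^2 + (-x - 10)^2.
d/dx[D^2] = 2(x + 3) + 2·(-1)·(-x - 10) = 0 ⇒ x = -13/2.
Then y = 1/2 and the distance is √(49/2) ≈ 4.9497.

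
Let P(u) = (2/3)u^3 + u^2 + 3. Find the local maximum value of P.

10/3

P'(u) = 2u^2 + 2u. Setting P'(u) = 0 gives u ∈ {-1, 0}.
Second-derivative test with P''(u) = 4u + 2: P''(-1) = -2 < 0 ⇒ local maximum; P''(0) = 2 > 0 ⇒ local minimum.
Thus P has its local maximum at u = -1, with value 10/3.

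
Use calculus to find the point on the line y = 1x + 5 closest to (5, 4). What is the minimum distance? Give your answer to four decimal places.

4.2426

Minimize D(x)^2 = (x - 5)^2 + (x + 1)^2.
d/dx[D^2] = 2(x - 5) + 2·1·(x + 1) = 0 ⇒ x = 2.
Then y = 7 and the distance is √(18) ≈ 4.2426.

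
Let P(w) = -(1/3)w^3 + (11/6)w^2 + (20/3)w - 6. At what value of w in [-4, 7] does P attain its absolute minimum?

P'(w) = -w^2 + (11/3)w + 20/3, which vanishes at w = -4/3 and w = 5.
Compare values at every candidate in [-4, 7]: P(-4) = 18, P(-4/3) = -878/81, P(5) = 63/2, P(7) = 97/6.
The minimum over the interval is -878/81, attained at w = -4/3.

-4/3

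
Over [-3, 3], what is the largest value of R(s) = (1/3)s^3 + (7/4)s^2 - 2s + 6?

99/4

The derivative is s^2 + (7/2)s - 2, whose only zero in [-3, 3] is s = 1/2.
Compare values at every candidate in [-3, 3]: R(-3) = 75/4; R(1/2) = 263/48; R(3) = 99/4.
So the maximum is R(3) = 99/4.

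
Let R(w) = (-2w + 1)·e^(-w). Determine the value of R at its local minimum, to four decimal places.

By the product rule, R'(w) = (2w - 3)·e^(-w). Since e^(-w) > 0, the only critical point is w = 3/2.
R''(3/2) has the same sign as 2 > 0, so this is a local minimum.
R(3/2) = (-2)·e^(-3/2) ≈ -0.4463.

-0.4463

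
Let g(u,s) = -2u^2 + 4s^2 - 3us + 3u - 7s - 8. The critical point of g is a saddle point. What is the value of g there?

-453/41

∂g/∂u = -4u - 3s + 3 = 0 and ∂g/∂s = -3u + 8s - 7 = 0, so (u, s) = (3/41, 37/41).
The Hessian has g_{uu} = -4, g_{ss} = 8, g_{us} = -3, giving D = -41 < 0, so the point is a saddle point.
g(3/41, 37/41) = -453/41.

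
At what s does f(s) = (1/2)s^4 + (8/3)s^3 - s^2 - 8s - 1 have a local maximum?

Critical points: f'(s) = 2s^3 + 8s^2 - 2s - 8 vanishes at s = -4, -1, 1.
Since f''(s) = 6s^2 + 16s - 2, we get f''(-4) = 30 > 0 ⇒ local minimum; f''(-1) = -12 < 0 ⇒ local maximum; f''(1) = 20 > 0 ⇒ local minimum.
The local maximum is f(-1) = 23/6.

-1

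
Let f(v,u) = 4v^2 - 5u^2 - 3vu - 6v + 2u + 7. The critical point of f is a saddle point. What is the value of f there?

∂f/∂v = 8v - 3u - 6 = 0 and ∂f/∂u = -3v - 10u + 2 = 0, so (v, u) = (66/89, -2/89).
The Hessian has f_{vv} = 8, f_{uu} = -10, f_{vu} = -3, giving D = -89 < 0, so the point is a saddle point.
f(66/89, -2/89) = 423/89.

423/89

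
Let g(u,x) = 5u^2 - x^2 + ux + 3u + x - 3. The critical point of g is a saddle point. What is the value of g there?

-10/3

∂g/∂u = 10u + x + 3 = 0 and ∂g/∂x = u - 2x + 1 = 0, so (u, x) = (-1/3, 1/3).
The Hessian has g_{uu} = 10, g_{xx} = -2, g_{ux} = 1, giving D = -21 < 0, so the point is a saddle point.
g(-1/3, 1/3) = -10/3.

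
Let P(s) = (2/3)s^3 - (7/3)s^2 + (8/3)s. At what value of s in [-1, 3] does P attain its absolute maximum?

The derivative is 2s^2 - (14/3)s + 8/3, which vanishes at s = 1 and s = 4/3.
Candidates: P(-1) = -17/3; P(1) = 1; P(4/3) = 80/81; P(3) = 5.
The maximum over the interval is 5, attained at s = 3.

3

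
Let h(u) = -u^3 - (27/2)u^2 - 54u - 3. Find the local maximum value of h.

129/2

h'(u) = -3u^2 - 27u - 54 = 0 at u = -6, -3.
Second-derivative test with h''(u) = -6u - 27: h''(-6) = 9 > 0 ⇒ local minimum; h''(-3) = -9 < 0 ⇒ local maximum.
Thus h has its local maximum at u = -3, with value 129/2.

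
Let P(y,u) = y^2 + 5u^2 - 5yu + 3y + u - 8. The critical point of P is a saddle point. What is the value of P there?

∂P/∂y = 2y - 5u + 3 = 0 and ∂P/∂u = -5y + 10u + 1 = 0, so (y, u) = (7, 17/5).
The Hessian has P_{yy} = 2, P_{uu} = 10, P_{yu} = -5, giving D = -5 < 0, so the point is a saddle point.
P(7, 17/5) = 21/5.

21/5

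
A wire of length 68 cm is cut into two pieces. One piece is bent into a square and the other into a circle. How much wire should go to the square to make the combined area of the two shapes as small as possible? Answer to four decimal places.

38.0867

Let x be the length used for the square. Square side x/4; circle radius (68−x)/(2π).
A(x) = (x/4)² + π·((68−x)/(2π))² = x²/16 + (68−x)²/(4π) for 0 ≤ x ≤ 68. A'(x) = x/8 − (68−x)/(2π) = 0 gives x = 4·68/(π+4) ≈ 38.0867.
A'' = 1/8 + 1/(2π) > 0, so this gives the minimum combined area; x ≈ 38.0867 cm to the square.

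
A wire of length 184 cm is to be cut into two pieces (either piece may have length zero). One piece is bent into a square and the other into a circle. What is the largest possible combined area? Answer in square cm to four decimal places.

2694.1749

Let x be the length used for the square. Square side x/4; circle radius (184−x)/(2π).
A(x) = (x/4)² + π·((184−x)/(2π))² = x²/16 + (184−x)²/(4π) for 0 ≤ x ≤ 184. A'(x) = x/8 − (184−x)/(2π) = 0 gives x = 4·184/(π+4) ≈ 103.0582.
A'' > 0, so the interior critical point is a minimum; the maximum is at an endpoint. A(0) = 2694.1749 and A(184) = 2116.0000, so the largest area is 2694.1749.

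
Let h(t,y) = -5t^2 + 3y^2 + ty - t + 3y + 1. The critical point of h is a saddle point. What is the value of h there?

∂h/∂t = -10t + y - 1 = 0 and ∂h/∂y = t + 6y + 3 = 0, so (t, y) = (-9/61, -29/61).
The Hessian has h_{tt} = -10, h_{yy} = 6, h_{ty} = 1, giving D = -61 < 0, so the point is a saddle point.
h(-9/61, -29/61) = 22/61.

22/61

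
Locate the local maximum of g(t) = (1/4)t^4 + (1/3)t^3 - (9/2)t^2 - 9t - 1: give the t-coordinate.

Critical points: g'(t) = t^3 + t^2 - 9t - 9 vanishes at t = -3, -1, 3.
g''(t) = 3t^2 + 2t - 9. g''(-3) = 12 > 0 ⇒ local minimum; g''(-1) = -8 < 0 ⇒ local maximum; g''(3) = 24 > 0 ⇒ local minimum.
So the local maximum value is g(-1) = 41/12.

-1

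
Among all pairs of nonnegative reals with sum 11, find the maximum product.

121/4

With x + y = 11, the product is P(x) = x(11 − x).
P'(x) = 11 − 2x = 0 gives x = 11/2; P'' = −2 < 0, so this is the maximum.
P = 11/2·11/2 = 121/4.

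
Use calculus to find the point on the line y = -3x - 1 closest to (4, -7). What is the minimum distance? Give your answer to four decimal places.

Minimize D(x)^2 = (x - 4)^2 + (-3x + 6)^2.
d/dx[D^2] = 2(x - 4) + 2·(-3)·(-3x + 6) = 0 ⇒ x = 11/5.
Then y = -38/5 and the distance is √(18/5) ≈ 1.8974.

1.8974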